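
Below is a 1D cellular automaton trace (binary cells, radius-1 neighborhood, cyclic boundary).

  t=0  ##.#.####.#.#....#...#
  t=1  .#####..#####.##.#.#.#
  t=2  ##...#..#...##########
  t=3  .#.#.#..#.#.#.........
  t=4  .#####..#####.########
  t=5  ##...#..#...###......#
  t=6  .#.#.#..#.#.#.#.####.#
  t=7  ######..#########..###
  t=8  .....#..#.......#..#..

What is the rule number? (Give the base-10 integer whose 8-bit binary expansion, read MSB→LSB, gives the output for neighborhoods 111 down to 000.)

  nb ###: next=.  (t=0,i=0, bit7=0)
  nb ##.: next=#  (t=0,i=1, bit6=1)
  nb #.#: next=#  (t=0,i=2, bit5=1)
  nb #..: next=.  (t=0,i=13, bit4=0)
  nb .##: next=#  (t=0,i=5, bit3=1)
  nb .#.: next=#  (t=0,i=3, bit2=1)
  nb ..#: next=.  (t=0,i=16, bit1=0)
  nb ...: next=#  (t=0,i=14, bit0=1)
  bits 01101101 = 109

109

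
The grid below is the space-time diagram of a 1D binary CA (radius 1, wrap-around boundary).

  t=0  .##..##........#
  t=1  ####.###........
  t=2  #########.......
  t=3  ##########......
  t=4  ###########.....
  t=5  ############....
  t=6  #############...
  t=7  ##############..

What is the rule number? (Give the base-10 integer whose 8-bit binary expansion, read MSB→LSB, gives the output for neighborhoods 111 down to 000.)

248

  ###|#  b7=1 t=1,i=1
  ##.|#  b6=1 t=0,i=2
  #.#|#  b5=1 t=0,i=0
  #..|#  b4=1 t=0,i=3
  .##|#  b3=1 t=0,i=1
  .#.|.  b2=0 t=0,i=15
  ..#|.  b1=0 t=0,i=4
  ...|.  b0=0 t=0,i=8
  bits 11111000 = 248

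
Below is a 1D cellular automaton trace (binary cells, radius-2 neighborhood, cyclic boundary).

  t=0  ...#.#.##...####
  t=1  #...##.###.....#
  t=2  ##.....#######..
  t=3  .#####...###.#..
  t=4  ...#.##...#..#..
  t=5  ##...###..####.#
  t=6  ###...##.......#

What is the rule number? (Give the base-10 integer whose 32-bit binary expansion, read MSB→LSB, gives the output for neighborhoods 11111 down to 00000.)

  nb #####: next=#  (t=2,i=9, bit31=1)
  nb ####.: next=.  (t=0,i=14, bit30=0)
  nb ###.#: next=.  (t=3,i=11, bit29=0)
  nb ###..: next=#  (t=0,i=15, bit28=1)
  nb ##.##: next=.  (t=1,i=6, bit27=0)
  nb ##.#.: next=.  (t=3,i=12, bit26=0)
  nb ##..#: next=.  (t=2,i=14, bit25=0)
  nb ##...: next=#  (t=0,i=0, bit24=1)
  nb #.###: next=#  (t=1,i=7, bit23=1)
  nb #.##.: next=#  (t=0,i=7, bit22=1)
  nb #.#.#: next=#  (t=0,i=5, bit21=1)
  nb #.#..: next=#  (t=3,i=13, bit20=1)
  nb #..##: next=.  (t=2,i=15, bit19=0)
  nb #..#.: next=#  (t=4,i=12, bit18=1)
  nb #...#: next=.  (t=0,i=1, bit17=0)
  nb #....: next=#  (t=1,i=11, bit16=1)
  nb .####: next=.  (t=0,i=13, bit15=0)
  nb .###.: next=#  (t=1,i=8, bit14=1)
  nb .##.#: next=.  (t=1,i=5, bit13=0)
  nb .##..: next=#  (t=0,i=8, bit12=1)
  nb .#.##: next=.  (t=0,i=6, bit11=0)
  nb .#.#.: next=#  (t=0,i=4, bit10=1)
  nb .#..#: next=#  (t=4,i=11, bit9=1)
  nb .#...: next=.  (t=3,i=14, bit8=0)
  nb ..###: next=.  (t=0,i=12, bit7=0)
  nb ..##.: next=.  (t=1,i=4, bit6=0)
  nb ..#.#: next=.  (t=0,i=3, bit5=0)
  nb ..#..: next=#  (t=4,i=10, bit4=1)
  nb ...##: next=.  (t=0,i=11, bit3=0)
  nb ...#.: next=.  (t=0,i=2, bit2=0)
  nb ....#: next=#  (t=1,i=13, bit1=1)
  nb .....: next=#  (t=1,i=12, bit0=1)
  bits 10010001111101010101011000010011 = 2448774675

2448774675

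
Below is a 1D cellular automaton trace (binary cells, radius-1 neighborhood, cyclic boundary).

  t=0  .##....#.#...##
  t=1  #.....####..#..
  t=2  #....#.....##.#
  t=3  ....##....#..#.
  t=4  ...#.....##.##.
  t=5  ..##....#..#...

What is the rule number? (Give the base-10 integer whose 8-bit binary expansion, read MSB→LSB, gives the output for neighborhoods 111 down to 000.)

  [7] ### => .  t=1,i=7
  [6] ##. => .  t=0,i=2
  [5] #.# => #  t=0,i=0
  [4] #.. => .  t=0,i=3
  [3] .## => .  t=0,i=1
  [2] .#. => #  t=0,i=7
  [1] ..# => #  t=0,i=6
  [0] ... => .  t=0,i=4
  bits 00100110 = 38

38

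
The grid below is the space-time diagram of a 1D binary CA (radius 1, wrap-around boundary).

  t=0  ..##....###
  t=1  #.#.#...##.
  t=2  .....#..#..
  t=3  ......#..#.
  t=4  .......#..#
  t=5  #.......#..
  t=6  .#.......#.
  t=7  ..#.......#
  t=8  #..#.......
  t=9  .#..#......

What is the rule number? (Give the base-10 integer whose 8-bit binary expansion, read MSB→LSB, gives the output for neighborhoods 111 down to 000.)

152

  nb ###: next=#  (t=0,i=9, bit7=1)
  nb ##.: next=.  (t=0,i=3, bit6=0)
  nb #.#: next=.  (t=1,i=1, bit5=0)
  nb #..: next=#  (t=0,i=0, bit4=1)
  nb .##: next=#  (t=0,i=2, bit3=1)
  nb .#.: next=.  (t=1,i=0, bit2=0)
  nb ..#: next=.  (t=0,i=1, bit1=0)
  nb ...: next=.  (t=0,i=5, bit0=0)
  bits 10011000 = 152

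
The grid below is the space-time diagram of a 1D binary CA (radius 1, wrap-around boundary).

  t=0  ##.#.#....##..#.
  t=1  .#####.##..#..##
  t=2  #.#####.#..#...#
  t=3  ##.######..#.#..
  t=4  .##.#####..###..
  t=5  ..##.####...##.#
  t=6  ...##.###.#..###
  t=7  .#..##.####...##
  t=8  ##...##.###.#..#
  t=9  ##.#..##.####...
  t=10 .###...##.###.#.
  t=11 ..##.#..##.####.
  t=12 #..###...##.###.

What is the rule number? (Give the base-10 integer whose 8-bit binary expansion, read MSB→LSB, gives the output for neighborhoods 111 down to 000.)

  [7] ### => #  t=1,i=2
  [6] ##. => #  t=0,i=1
  [5] #.# => #  t=0,i=2
  [4] #.. => .  t=0,i=6
  [3] .## => .  t=0,i=0
  [2] .#. => #  t=0,i=3
  [1] ..# => .  t=0,i=9
  [0] ... => #  t=0,i=7
  bits 11100101 = 229

229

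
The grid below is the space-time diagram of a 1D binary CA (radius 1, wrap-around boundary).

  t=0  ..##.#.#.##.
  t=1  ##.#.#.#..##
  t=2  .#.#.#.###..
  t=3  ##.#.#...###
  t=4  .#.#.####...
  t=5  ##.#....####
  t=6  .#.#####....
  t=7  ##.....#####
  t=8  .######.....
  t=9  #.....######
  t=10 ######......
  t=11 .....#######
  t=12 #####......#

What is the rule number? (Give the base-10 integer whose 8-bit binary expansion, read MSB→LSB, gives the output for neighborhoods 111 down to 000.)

  ###|.  b7=0 t=1,i=0
  ##.|#  b6=1 t=0,i=3
  #.#|.  b5=0 t=0,i=4
  #..|#  b4=1 t=0,i=11
  .##|.  b3=0 t=0,i=2
  .#.|#  b2=1 t=0,i=5
  ..#|#  b1=1 t=0,i=1
  ...|#  b0=1 t=0,i=0
  bits 01010111 = 87

87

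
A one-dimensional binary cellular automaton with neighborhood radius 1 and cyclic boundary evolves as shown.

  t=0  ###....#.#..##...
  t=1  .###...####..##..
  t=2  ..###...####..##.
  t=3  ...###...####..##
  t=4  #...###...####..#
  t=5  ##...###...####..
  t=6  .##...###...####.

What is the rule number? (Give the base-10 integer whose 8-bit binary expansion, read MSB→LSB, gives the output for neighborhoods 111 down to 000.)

  nb ###: next=#  (t=0,i=1, bit7=1)
  nb ##.: next=#  (t=0,i=2, bit6=1)
  nb #.#: next=#  (t=0,i=8, bit5=1)
  nb #..: next=#  (t=0,i=3, bit4=1)
  nb .##: next=.  (t=0,i=0, bit3=0)
  nb .#.: next=#  (t=0,i=7, bit2=1)
  nb ..#: next=.  (t=0,i=6, bit1=0)
  nb ...: next=.  (t=0,i=4, bit0=0)
  bits 11110100 = 244

244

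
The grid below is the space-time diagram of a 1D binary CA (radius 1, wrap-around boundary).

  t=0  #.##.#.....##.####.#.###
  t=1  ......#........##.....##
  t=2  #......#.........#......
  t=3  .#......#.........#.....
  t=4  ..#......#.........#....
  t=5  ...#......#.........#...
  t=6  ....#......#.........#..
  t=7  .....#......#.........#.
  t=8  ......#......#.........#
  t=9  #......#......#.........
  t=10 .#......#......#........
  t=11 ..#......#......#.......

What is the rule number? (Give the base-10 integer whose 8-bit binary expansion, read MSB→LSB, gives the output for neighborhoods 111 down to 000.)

  nb ###: next=#  (t=0,i=15, bit7=1)
  nb ##.: next=.  (t=0,i=0, bit6=0)
  nb #.#: next=.  (t=0,i=1, bit5=0)
  nb #..: next=#  (t=0,i=6, bit4=1)
  nb .##: next=.  (t=0,i=2, bit3=0)
  nb .#.: next=.  (t=0,i=5, bit2=0)
  nb ..#: next=.  (t=0,i=10, bit1=0)
  nb ...: next=.  (t=0,i=7, bit0=0)
  bits 10010000 = 144

144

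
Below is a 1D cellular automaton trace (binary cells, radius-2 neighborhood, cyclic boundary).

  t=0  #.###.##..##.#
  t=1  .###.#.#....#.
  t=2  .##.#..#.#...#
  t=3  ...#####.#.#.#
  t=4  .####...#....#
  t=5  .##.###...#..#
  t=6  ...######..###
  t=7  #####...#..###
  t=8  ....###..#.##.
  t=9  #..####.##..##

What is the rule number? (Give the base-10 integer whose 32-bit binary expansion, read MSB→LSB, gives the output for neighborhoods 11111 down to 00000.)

  nb #####: next=.  (t=3,i=5, bit31=0)
  nb ####.: next=.  (t=3,i=6, bit30=0)
  nb ###.#: next=.  (t=0,i=4, bit29=0)
  nb ###..: next=#  (t=4,i=4, bit28=1)
  nb ##.##: next=#  (t=0,i=1, bit27=1)
  nb ##.#.: next=#  (t=1,i=4, bit26=1)
  nb ##..#: next=.  (t=0,i=8, bit25=0)
  nb ##...: next=#  (t=4,i=5, bit24=1)
  nb #.###: next=#  (t=0,i=2, bit23=1)
  nb #.##.: next=.  (t=0,i=6, bit22=0)
  nb #.#.#: next=.  (t=1,i=5, bit21=0)
  nb #.#..: next=#  (t=1,i=7, bit20=1)
  nb #..##: next=.  (t=0,i=9, bit19=0)
  nb #..#.: next=#  (t=2,i=6, bit18=1)
  nb #...#: next=#  (t=2,i=11, bit17=1)
  nb #....: next=#  (t=1,i=9, bit16=1)
  nb .####: next=#  (t=3,i=4, bit15=1)
  nb .###.: next=#  (t=0,i=3, bit14=1)
  nb .##.#: next=.  (t=0,i=0, bit13=0)
  nb .##..: next=#  (t=0,i=7, bit12=1)
  nb .#.##: next=.  (t=2,i=0, bit11=0)
  nb .#.#.: next=.  (t=1,i=6, bit10=0)
  nb .#..#: next=#  (t=1,i=13, bit9=1)
  nb .#...: next=.  (t=1,i=8, bit8=0)
  nb ..###: next=#  (t=1,i=1, bit7=1)
  nb ..##.: next=.  (t=0,i=10, bit6=0)
  nb ..#.#: next=#  (t=2,i=7, bit5=1)
  nb ..#..: next=.  (t=1,i=12, bit4=0)
  nb ...##: next=#  (t=3,i=2, bit3=1)
  nb ...#.: next=.  (t=1,i=11, bit2=0)
  nb ....#: next=.  (t=1,i=10, bit1=0)
  nb .....: next=.  (t=8,i=1, bit0=0)
  bits 00011101100101111101001010101000 = 496489128

496489128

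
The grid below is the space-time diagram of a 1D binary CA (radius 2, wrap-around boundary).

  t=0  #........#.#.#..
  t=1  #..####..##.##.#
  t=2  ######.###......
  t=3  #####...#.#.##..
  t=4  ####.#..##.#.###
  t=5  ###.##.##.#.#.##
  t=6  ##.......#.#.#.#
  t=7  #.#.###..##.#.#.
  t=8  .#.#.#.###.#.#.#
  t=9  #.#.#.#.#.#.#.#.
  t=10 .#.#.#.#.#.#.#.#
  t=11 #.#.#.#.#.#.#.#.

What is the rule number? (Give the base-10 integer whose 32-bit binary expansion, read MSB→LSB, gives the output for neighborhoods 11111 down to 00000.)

3340557553

  #####|#  b31=1 t=2,i=2
  ####.|#  b30=1 t=1,i=5
  ###.#|.  b29=0 t=2,i=5
  ###..|.  b28=0 t=1,i=6
  ##.##|.  b27=0 t=1,i=11
  ##.#.|#  b26=1 t=4,i=4
  ##..#|#  b25=1 t=1,i=1
  ##...|#  b24=1 t=2,i=10
  #.###|.  b23=0 t=2,i=7
  #.##.|.  b22=0 t=1,i=12
  #.#.#|.  b21=0 t=0,i=11
  #.#..|#  b20=1 t=0,i=13
  #..##|#  b19=1 t=1,i=2
  #..#.|#  b18=1 t=0,i=15
  #...#|.  b17=0 t=3,i=6
  #....|.  b16=0 t=0,i=2
  .####|#  b15=1 t=1,i=4
  .###.|#  b14=1 t=2,i=8
  .##.#|.  b13=0 t=1,i=10
  .##..|#  b12=1 t=1,i=0
  .#.##|#  b11=1 t=3,i=11
  .#.#.|#  b10=1 t=0,i=10
  .#..#|.  b9=0 t=0,i=14
  .#...|.  b8=0 t=0,i=1
  ..###|#  b7=1 t=1,i=3
  ..##.|#  b6=1 t=1,i=9
  ..#.#|#  b5=1 t=0,i=9
  ..#..|#  b4=1 t=0,i=0
  ...##|.  b3=0 t=2,i=15
  ...#.|.  b2=0 t=0,i=8
  ....#|.  b1=0 t=0,i=7
  .....|#  b0=1 t=0,i=3
  bits 11000111000111001101110011110001 = 3340557553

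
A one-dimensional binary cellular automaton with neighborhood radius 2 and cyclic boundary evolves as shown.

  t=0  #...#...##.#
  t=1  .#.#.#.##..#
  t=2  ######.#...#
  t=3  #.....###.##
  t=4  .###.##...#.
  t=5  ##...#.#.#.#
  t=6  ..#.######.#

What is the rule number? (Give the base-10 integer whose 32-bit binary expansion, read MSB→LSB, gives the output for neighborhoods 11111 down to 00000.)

100239341

  ##### -> .   bit 31 = 0  t=2,i=1
  ####. -> .   bit 30 = 0  t=2,i=4
  ###.# -> .   bit 29 = 0  t=2,i=5
  ###.. -> .   bit 28 = 0  t=3,i=0
  ##.## -> .   bit 27 = 0  t=0,i=10
  ##.#. -> #   bit 26 = 1  t=2,i=6
  ##..# -> .   bit 25 = 0  t=1,i=9
  ##... -> #   bit 24 = 1  t=0,i=1
  #.### -> #   bit 23 = 1  t=3,i=10
  #.##. -> #   bit 22 = 1  t=0,i=11
  #.#.# -> #   bit 21 = 1  t=1,i=1
  #.#.. -> #   bit 20 = 1  t=2,i=7
  #..## -> #   bit 19 = 1  t=4,i=0
  #..#. -> .   bit 18 = 0  t=1,i=10
  #...# -> .   bit 17 = 0  t=0,i=2
  #.... -> #   bit 16 = 1  t=3,i=2
  .#### -> #   bit 15 = 1  t=2,i=0
  .###. -> .   bit 14 = 0  t=3,i=7
  .##.# -> .   bit 13 = 0  t=0,i=9
  .##.. -> .   bit 12 = 0  t=0,i=0
  .#.## -> .   bit 11 = 0  t=1,i=6
  .#.#. -> #   bit 10 = 1  t=1,i=0
  .#..# -> #   bit 9 = 1  t=4,i=11
  .#... -> #   bit 8 = 1  t=0,i=5
  ..### -> #   bit 7 = 1  t=2,i=11
  ..##. -> #   bit 6 = 1  t=0,i=8
  ..#.# -> #   bit 5 = 1  t=1,i=11
  ..#.. -> .   bit 4 = 0  t=0,i=4
  ...## -> #   bit 3 = 1  t=0,i=7
  ...#. -> #   bit 2 = 1  t=0,i=3
  ....# -> .   bit 1 = 0  t=3,i=4
  ..... -> #   bit 0 = 1  t=3,i=3
  bits 00000101111110011000011111101101 = 100239341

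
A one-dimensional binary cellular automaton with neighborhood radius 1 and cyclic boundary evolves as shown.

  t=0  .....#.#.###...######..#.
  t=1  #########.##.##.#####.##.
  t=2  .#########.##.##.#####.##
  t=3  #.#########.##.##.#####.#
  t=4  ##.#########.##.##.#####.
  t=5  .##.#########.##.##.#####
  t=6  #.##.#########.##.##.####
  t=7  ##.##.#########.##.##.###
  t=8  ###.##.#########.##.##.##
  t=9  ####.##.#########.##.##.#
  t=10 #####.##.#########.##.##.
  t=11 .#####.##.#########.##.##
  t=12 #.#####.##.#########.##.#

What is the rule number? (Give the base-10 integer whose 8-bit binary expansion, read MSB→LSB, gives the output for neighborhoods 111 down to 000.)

  [7] ### => #  t=0,i=10
  [6] ##. => #  t=0,i=11
  [5] #.# => #  t=0,i=6
  [4] #.. => .  t=0,i=12
  [3] .## => .  t=0,i=9
  [2] .#. => #  t=0,i=5
  [1] ..# => #  t=0,i=4
  [0] ... => #  t=0,i=0
  bits 11100111 = 231

231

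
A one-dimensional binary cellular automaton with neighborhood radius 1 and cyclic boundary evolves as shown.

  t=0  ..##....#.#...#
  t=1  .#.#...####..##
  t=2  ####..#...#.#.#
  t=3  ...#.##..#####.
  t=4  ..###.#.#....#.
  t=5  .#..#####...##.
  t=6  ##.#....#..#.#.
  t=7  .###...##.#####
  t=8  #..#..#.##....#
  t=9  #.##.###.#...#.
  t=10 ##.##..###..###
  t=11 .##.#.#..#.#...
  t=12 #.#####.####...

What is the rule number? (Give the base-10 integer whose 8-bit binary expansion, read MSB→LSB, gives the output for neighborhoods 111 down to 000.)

  nb ###: next=.  (t=1,i=8, bit7=0)
  nb ##.: next=#  (t=0,i=3, bit6=1)
  nb #.#: next=#  (t=0,i=9, bit5=1)
  nb #..: next=.  (t=0,i=0, bit4=0)
  nb .##: next=.  (t=0,i=2, bit3=0)
  nb .#.: next=#  (t=0,i=8, bit2=1)
  nb ..#: next=#  (t=0,i=1, bit1=1)
  nb ...: next=.  (t=0,i=5, bit0=0)
  bits 01100110 = 102

102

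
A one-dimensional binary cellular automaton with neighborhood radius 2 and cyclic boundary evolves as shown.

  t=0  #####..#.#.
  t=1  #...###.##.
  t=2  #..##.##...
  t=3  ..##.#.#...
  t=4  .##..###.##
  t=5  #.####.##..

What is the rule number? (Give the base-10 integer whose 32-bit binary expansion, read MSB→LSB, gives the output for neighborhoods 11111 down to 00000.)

985470153

  nb #####: next=.  (t=0,i=2, bit31=0)
  nb ####.: next=.  (t=0,i=3, bit30=0)
  nb ###.#: next=#  (t=1,i=6, bit29=1)
  nb ###..: next=#  (t=0,i=4, bit28=1)
  nb ##.##: next=#  (t=1,i=7, bit27=1)
  nb ##.#.: next=.  (t=1,i=10, bit26=0)
  nb ##..#: next=#  (t=0,i=5, bit25=1)
  nb ##...: next=.  (t=2,i=8, bit24=0)
  nb #.###: next=#  (t=0,i=0, bit23=1)
  nb #.##.: next=.  (t=1,i=8, bit22=0)
  nb #.#.#: next=#  (t=0,i=9, bit21=1)
  nb #.#..: next=#  (t=1,i=0, bit20=1)
  nb #..##: next=#  (t=2,i=2, bit19=1)
  nb #..#.: next=#  (t=0,i=6, bit18=1)
  nb #...#: next=.  (t=1,i=2, bit17=0)
  nb #....: next=#  (t=3,i=9, bit16=1)
  nb .####: next=.  (t=0,i=1, bit15=0)
  nb .###.: next=.  (t=1,i=5, bit14=0)
  nb .##.#: next=.  (t=1,i=9, bit13=0)
  nb .##..: next=#  (t=2,i=7, bit12=1)
  nb .#.##: next=.  (t=0,i=10, bit11=0)
  nb .#.#.: next=#  (t=0,i=8, bit10=1)
  nb .#..#: next=.  (t=2,i=1, bit9=0)
  nb .#...: next=.  (t=1,i=1, bit8=0)
  nb ..###: next=#  (t=1,i=4, bit7=1)
  nb ..##.: next=#  (t=2,i=3, bit6=1)
  nb ..#.#: next=.  (t=0,i=7, bit5=0)
  nb ..#..: next=.  (t=2,i=0, bit4=0)
  nb ...##: next=#  (t=1,i=3, bit3=1)
  nb ...#.: next=.  (t=2,i=10, bit2=0)
  nb ....#: next=.  (t=3,i=0, bit1=0)
  nb .....: next=#  (t=3,i=10, bit0=1)
  bits 00111010101111010001010011001001 = 985470153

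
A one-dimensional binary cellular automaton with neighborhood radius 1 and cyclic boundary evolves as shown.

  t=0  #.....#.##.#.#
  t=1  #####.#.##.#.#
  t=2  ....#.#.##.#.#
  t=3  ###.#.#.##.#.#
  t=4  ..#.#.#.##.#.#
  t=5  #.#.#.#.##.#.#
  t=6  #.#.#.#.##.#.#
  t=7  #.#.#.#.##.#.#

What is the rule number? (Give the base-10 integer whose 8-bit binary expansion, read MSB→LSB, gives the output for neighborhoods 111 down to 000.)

93

  ### -> .   bit 7 = 0  t=1,i=0
  ##. -> #   bit 6 = 1  t=0,i=0
  #.# -> .   bit 5 = 0  t=0,i=7
  #.. -> #   bit 4 = 1  t=0,i=1
  .## -> #   bit 3 = 1  t=0,i=8
  .#. -> #   bit 2 = 1  t=0,i=6
  ..# -> .   bit 1 = 0  t=0,i=5
  ... -> #   bit 0 = 1  t=0,i=2
  bits 01011101 = 93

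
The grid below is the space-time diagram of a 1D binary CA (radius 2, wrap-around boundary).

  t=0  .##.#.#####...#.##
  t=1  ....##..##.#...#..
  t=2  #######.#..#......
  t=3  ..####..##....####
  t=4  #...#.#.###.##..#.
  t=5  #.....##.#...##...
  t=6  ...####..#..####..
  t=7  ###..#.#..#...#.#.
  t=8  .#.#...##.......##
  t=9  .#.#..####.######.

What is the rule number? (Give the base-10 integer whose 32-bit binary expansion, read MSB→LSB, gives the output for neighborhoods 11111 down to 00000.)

  [31] ##### => #  t=0,i=8
  [30] ####. => #  t=0,i=9
  [29] ###.# => .  t=2,i=6
  [28] ###.. => .  t=0,i=10
  [27] ##.## => .  t=0,i=0
  [26] ##.#. => .  t=0,i=3
  [25] ##..# => #  t=1,i=6
  [24] ##... => #  t=0,i=11
  [23] #.### => .  t=0,i=6
  [22] #.##. => .  t=0,i=1
  [21] #.#.# => #  t=0,i=4
  [20] #.#.. => #  t=1,i=11
  [19] #..## => .  t=1,i=7
  [18] #..#. => .  t=2,i=10
  [17] #...# => .  t=0,i=12
  [16] #.... => .  t=1,i=17
  [15] .#### => .  t=0,i=7
  [14] .###. => #  t=4,i=9
  [13] .##.# => .  t=0,i=2
  [12] .##.. => #  t=1,i=5
  [11] .#.## => #  t=0,i=5
  [10] .#.#. => .  t=4,i=5
  [9] .#..# => #  t=2,i=9
  [8] .#... => .  t=1,i=12
  [7] ..### => .  t=2,i=0
  [6] ..##. => #  t=1,i=4
  [5] ..#.# => .  t=0,i=14
  [4] ..#.. => .  t=1,i=15
  [3] ...## => #  t=1,i=3
  [2] ...#. => .  t=0,i=13
  [1] ....# => #  t=1,i=2
  [0] ..... => #  t=1,i=0
  bits 11000011001100000101101001001011 = 3274725963

3274725963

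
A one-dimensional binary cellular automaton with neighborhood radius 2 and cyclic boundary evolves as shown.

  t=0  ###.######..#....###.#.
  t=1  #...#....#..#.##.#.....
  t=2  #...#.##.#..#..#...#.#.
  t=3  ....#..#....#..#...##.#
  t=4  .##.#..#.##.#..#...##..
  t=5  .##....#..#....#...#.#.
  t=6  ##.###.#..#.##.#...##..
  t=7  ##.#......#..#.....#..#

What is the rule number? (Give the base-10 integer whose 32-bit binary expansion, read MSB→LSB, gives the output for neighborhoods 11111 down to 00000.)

294200562

  #####|.  b31=0 t=0,i=6
  ####.|.  b30=0 t=0,i=8
  ###.#|.  b29=0 t=0,i=2
  ###..|#  b28=1 t=0,i=9
  ##.##|.  b27=0 t=0,i=3
  ##.#.|.  b26=0 t=0,i=20
  ##..#|.  b25=0 t=0,i=10
  ##...|#  b24=1 t=4,i=21
  #.###|#  b23=1 t=0,i=0
  #.##.|.  b22=0 t=1,i=14
  #.#.#|.  b21=0 t=0,i=21
  #.#..|.  b20=0 t=1,i=17
  #..##|#  b19=1 t=5,i=0
  #..#.|.  b18=0 t=0,i=11
  #...#|.  b17=0 t=1,i=2
  #....|#  b16=1 t=0,i=14
  .####|.  b15=0 t=0,i=5
  .###.|.  b14=0 t=0,i=1
  .##.#|#  b13=1 t=1,i=15
  .##..|.  b12=0 t=4,i=20
  .#.##|.  b11=0 t=0,i=22
  .#.#.|#  b10=1 t=2,i=20
  .#..#|.  b9=0 t=1,i=10
  .#...|.  b8=0 t=0,i=13
  ..###|#  b7=1 t=0,i=17
  ..##.|#  b6=1 t=3,i=19
  ..#.#|#  b5=1 t=1,i=12
  ..#..|#  b4=1 t=0,i=12
  ...##|.  b3=0 t=0,i=16
  ...#.|.  b2=0 t=1,i=3
  ....#|#  b1=1 t=0,i=15
  .....|.  b0=0 t=1,i=20
  bits 00010001100010010010010011110010 = 294200562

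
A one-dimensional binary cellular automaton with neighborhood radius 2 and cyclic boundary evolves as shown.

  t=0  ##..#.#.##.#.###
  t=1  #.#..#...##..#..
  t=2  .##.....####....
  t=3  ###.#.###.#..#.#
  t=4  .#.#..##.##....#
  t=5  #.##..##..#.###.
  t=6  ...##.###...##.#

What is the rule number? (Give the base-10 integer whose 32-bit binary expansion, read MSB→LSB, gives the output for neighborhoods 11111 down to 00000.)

  nb #####: next=.  (t=0,i=15, bit31=0)
  nb ####.: next=#  (t=0,i=0, bit30=1)
  nb ###.#: next=.  (t=3,i=2, bit29=0)
  nb ###..: next=.  (t=0,i=1, bit28=0)
  nb ##.##: next=.  (t=4,i=8, bit27=0)
  nb ##.#.: next=#  (t=0,i=10, bit26=1)
  nb ##..#: next=#  (t=0,i=2, bit25=1)
  nb ##...: next=.  (t=2,i=3, bit24=0)
  nb #.###: next=#  (t=0,i=13, bit23=1)
  nb #.##.: next=.  (t=0,i=8, bit22=0)
  nb #.#.#: next=.  (t=0,i=6, bit21=0)
  nb #.#..: next=#  (t=1,i=2, bit20=1)
  nb #..##: next=.  (t=4,i=5, bit19=0)
  nb #..#.: next=.  (t=0,i=3, bit18=0)
  nb #...#: next=.  (t=1,i=7, bit17=0)
  nb #....: next=#  (t=2,i=4, bit16=1)
  nb .####: next=.  (t=0,i=14, bit15=0)
  nb .###.: next=#  (t=3,i=7, bit14=1)
  nb .##.#: next=#  (t=0,i=9, bit13=1)
  nb .##..: next=#  (t=1,i=10, bit12=1)
  nb .#.##: next=.  (t=0,i=7, bit11=0)
  nb .#.#.: next=#  (t=0,i=5, bit10=1)
  nb .#..#: next=.  (t=1,i=3, bit9=0)
  nb .#...: next=.  (t=1,i=6, bit8=0)
  nb ..###: next=#  (t=2,i=8, bit7=1)
  nb ..##.: next=#  (t=1,i=9, bit6=1)
  nb ..#.#: next=.  (t=0,i=4, bit5=0)
  nb ..#..: next=.  (t=1,i=5, bit4=0)
  nb ...##: next=#  (t=1,i=8, bit3=1)
  nb ...#.: next=#  (t=4,i=14, bit2=1)
  nb ....#: next=#  (t=2,i=6, bit1=1)
  nb .....: next=.  (t=2,i=5, bit0=0)
  bits 01000110100100010111010011001110 = 1183937742

1183937742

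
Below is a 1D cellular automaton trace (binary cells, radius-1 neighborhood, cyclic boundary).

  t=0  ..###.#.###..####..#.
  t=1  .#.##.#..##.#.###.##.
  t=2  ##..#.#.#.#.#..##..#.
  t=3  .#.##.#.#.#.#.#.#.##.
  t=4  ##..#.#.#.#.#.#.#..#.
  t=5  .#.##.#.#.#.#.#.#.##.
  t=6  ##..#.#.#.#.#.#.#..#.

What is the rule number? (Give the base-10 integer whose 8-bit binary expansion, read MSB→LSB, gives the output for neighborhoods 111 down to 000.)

198

  nb ###: next=#  (t=0,i=3, bit7=1)
  nb ##.: next=#  (t=0,i=4, bit6=1)
  nb #.#: next=.  (t=0,i=5, bit5=0)
  nb #..: next=.  (t=0,i=11, bit4=0)
  nb .##: next=.  (t=0,i=2, bit3=0)
  nb .#.: next=#  (t=0,i=6, bit2=1)
  nb ..#: next=#  (t=0,i=1, bit1=1)
  nb ...: next=.  (t=0,i=0, bit0=0)
  bits 11000110 = 198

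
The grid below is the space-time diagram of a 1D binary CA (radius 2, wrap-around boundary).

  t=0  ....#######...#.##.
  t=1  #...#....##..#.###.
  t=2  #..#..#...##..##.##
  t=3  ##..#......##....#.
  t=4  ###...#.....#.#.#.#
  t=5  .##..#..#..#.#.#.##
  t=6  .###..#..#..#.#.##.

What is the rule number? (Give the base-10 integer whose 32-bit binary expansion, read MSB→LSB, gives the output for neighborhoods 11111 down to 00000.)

  #####|.  b31=0 t=0,i=6
  ####.|#  b30=1 t=0,i=9
  ###.#|#  b29=1 t=1,i=17
  ###..|#  b28=1 t=0,i=10
  ##.##|.  b27=0 t=2,i=16
  ##.#.|#  b26=1 t=1,i=18
  ##..#|#  b25=1 t=1,i=11
  ##...|.  b24=0 t=0,i=11
  #.###|#  b23=1 t=1,i=15
  #.##.|#  b22=1 t=0,i=16
  #.#.#|.  b21=0 t=4,i=14
  #.#..|#  b20=1 t=1,i=0
  #..##|.  b19=0 t=2,i=13
  #..#.|.  b18=0 t=1,i=12
  #...#|.  b17=0 t=0,i=12
  #....|#  b16=1 t=0,i=0
  .####|.  b15=0 t=0,i=5
  .###.|.  b14=0 t=1,i=16
  .##.#|.  b13=0 t=2,i=15
  .##..|#  b12=1 t=0,i=17
  .#.##|#  b11=1 t=0,i=15
  .#.#.|#  b10=1 t=4,i=13
  .#..#|#  b9=1 t=2,i=4
  .#...|.  b8=0 t=1,i=1
  ..###|#  b7=1 t=0,i=4
  ..##.|.  b6=0 t=1,i=9
  ..#.#|.  b5=0 t=0,i=14
  ..#..|.  b4=0 t=1,i=4
  ...##|.  b3=0 t=0,i=3
  ...#.|#  b2=1 t=0,i=13
  ....#|.  b1=0 t=0,i=2
  .....|.  b0=0 t=0,i=1
  bits 01110110110100010001111010000100 = 1993416324

1993416324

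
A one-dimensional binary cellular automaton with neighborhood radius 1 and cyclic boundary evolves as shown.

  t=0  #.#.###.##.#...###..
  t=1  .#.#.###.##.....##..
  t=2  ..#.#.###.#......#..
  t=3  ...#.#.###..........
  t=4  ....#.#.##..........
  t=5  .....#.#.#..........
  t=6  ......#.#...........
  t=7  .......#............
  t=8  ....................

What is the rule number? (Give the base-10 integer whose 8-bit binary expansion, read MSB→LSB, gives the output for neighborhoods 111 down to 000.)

224

  ###|#  b7=1 t=0,i=5
  ##.|#  b6=1 t=0,i=6
  #.#|#  b5=1 t=0,i=1
  #..|.  b4=0 t=0,i=12
  .##|.  b3=0 t=0,i=4
  .#.|.  b2=0 t=0,i=0
  ..#|.  b1=0 t=0,i=14
  ...|.  b0=0 t=0,i=13
  bits 11100000 = 224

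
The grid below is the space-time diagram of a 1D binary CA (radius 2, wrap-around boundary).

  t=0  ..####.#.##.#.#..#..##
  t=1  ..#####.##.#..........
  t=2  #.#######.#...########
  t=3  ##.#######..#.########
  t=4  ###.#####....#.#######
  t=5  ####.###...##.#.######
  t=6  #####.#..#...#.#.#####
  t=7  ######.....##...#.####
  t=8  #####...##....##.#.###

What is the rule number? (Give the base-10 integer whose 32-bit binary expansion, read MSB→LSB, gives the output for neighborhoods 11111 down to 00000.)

  #####|#  b31=1 t=1,i=4
  ####.|#  b30=1 t=0,i=4
  ###.#|#  b29=1 t=0,i=5
  ###..|.  b28=0 t=3,i=9
  ##.##|#  b27=1 t=1,i=7
  ##.#.|#  b26=1 t=0,i=6
  ##..#|.  b25=0 t=0,i=0
  ##...|.  b24=0 t=4,i=9
  #.###|.  b23=0 t=2,i=2
  #.##.|#  b22=1 t=0,i=9
  #.#.#|.  b21=0 t=0,i=7
  #.#..|.  b20=0 t=0,i=14
  #..##|.  b19=0 t=0,i=1
  #..#.|.  b18=0 t=0,i=16
  #...#|#  b17=1 t=2,i=12
  #....|.  b16=0 t=1,i=13
  .####|#  b15=1 t=0,i=3
  .###.|#  b14=1 t=5,i=6
  .##.#|.  b13=0 t=0,i=10
  .##..|.  b12=0 t=0,i=21
  .#.##|#  b11=1 t=0,i=8
  .#.#.|.  b10=0 t=0,i=13
  .#..#|.  b9=0 t=0,i=15
  .#...|.  b8=0 t=1,i=12
  ..###|#  b7=1 t=0,i=2
  ..##.|.  b6=0 t=0,i=20
  ..#.#|.  b5=0 t=3,i=12
  ..#..|.  b4=0 t=0,i=17
  ...##|.  b3=0 t=1,i=1
  ...#.|#  b2=1 t=4,i=12
  ....#|#  b1=1 t=1,i=0
  .....|#  b0=1 t=1,i=14
  bits 11101100010000101100100010000111 = 3963799687

3963799687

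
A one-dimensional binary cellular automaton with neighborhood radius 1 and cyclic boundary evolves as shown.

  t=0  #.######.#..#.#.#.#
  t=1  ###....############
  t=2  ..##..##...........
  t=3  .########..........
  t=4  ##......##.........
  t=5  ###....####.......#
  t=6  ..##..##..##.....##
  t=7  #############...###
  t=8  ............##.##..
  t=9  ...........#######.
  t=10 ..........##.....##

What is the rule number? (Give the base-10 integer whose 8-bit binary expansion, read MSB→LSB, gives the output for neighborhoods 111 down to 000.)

  [7] ### => .  t=0,i=3
  [6] ##. => #  t=0,i=0
  [5] #.# => #  t=0,i=1
  [4] #.. => #  t=0,i=10
  [3] .## => #  t=0,i=2
  [2] .#. => #  t=0,i=9
  [1] ..# => #  t=0,i=11
  [0] ... => .  t=1,i=4
  bits 01111110 = 126

126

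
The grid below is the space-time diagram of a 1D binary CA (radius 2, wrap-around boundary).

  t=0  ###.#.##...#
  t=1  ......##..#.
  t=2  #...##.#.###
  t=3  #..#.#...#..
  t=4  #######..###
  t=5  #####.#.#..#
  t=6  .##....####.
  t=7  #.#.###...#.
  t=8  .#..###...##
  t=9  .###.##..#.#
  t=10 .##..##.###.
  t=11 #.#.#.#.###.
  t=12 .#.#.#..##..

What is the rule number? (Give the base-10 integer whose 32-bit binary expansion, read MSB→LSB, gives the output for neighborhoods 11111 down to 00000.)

  [31] ##### => #  t=4,i=0
  [30] ####. => .  t=0,i=1
  [29] ###.# => .  t=0,i=2
  [28] ###.. => #  t=2,i=0
  [27] ##.## => .  t=9,i=4
  [26] ##.#. => .  t=0,i=3
  [25] ##..# => .  t=1,i=8
  [24] ##... => .  t=0,i=8
  [23] #.### => #  t=2,i=9
  [22] #.##. => #  t=0,i=6
  [21] #.#.# => .  t=0,i=4
  [20] #.#.. => #  t=3,i=5
  [19] #..## => #  t=4,i=8
  [18] #..#. => #  t=1,i=9
  [17] #...# => .  t=0,i=9
  [16] #.... => #  t=1,i=0
  [15] .#### => .  t=0,i=0
  [14] .###. => #  t=7,i=5
  [13] .##.# => #  t=2,i=5
  [12] .##.. => #  t=0,i=7
  [11] .#.## => .  t=0,i=5
  [10] .#.#. => #  t=3,i=4
  [9] .#..# => #  t=3,i=1
  [8] .#... => #  t=1,i=11
  [7] ..### => .  t=0,i=11
  [6] ..##. => .  t=1,i=6
  [5] ..#.# => #  t=3,i=3
  [4] ..#.. => #  t=1,i=10
  [3] ...## => #  t=0,i=10
  [2] ...#. => .  t=3,i=8
  [1] ....# => #  t=1,i=4
  [0] ..... => .  t=1,i=1
  bits 10010000110111010111011100111010 = 2430433082

2430433082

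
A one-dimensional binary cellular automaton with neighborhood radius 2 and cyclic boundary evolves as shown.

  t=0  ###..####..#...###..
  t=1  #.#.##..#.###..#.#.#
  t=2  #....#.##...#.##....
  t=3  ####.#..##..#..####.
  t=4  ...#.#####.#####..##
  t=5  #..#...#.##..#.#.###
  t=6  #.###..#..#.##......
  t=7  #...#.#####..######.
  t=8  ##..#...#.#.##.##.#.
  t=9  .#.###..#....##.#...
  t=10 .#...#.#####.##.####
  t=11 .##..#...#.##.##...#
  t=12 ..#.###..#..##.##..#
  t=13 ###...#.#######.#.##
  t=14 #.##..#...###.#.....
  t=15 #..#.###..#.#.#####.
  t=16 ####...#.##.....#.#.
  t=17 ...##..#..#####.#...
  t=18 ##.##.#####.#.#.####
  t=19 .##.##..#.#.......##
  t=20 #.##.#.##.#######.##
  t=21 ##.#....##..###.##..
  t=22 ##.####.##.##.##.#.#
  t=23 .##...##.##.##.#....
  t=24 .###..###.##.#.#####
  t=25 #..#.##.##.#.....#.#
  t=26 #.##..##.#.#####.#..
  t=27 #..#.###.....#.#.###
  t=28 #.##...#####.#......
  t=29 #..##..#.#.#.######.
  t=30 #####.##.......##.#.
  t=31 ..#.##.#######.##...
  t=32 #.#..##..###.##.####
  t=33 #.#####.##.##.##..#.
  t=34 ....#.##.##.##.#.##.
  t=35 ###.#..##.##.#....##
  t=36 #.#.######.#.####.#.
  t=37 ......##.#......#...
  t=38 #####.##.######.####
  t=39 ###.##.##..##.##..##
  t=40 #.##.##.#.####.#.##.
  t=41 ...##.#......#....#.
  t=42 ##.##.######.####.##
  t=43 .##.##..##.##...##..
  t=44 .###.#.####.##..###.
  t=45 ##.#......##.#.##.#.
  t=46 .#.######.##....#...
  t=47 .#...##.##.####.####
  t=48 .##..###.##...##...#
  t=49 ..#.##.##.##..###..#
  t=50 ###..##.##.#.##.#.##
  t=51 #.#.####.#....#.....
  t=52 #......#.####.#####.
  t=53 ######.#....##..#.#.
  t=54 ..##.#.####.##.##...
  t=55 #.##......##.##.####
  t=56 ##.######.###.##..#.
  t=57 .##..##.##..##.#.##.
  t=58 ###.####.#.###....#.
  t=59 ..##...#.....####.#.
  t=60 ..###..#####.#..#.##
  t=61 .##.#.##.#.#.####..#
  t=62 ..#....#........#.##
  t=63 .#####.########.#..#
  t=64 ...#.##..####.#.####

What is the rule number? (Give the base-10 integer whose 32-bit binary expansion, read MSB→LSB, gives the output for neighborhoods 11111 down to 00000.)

  nb #####: next=#  (t=4,i=7, bit31=1)
  nb ####.: next=.  (t=0,i=7, bit30=0)
  nb ###.#: next=#  (t=3,i=3, bit29=1)
  nb ###..: next=#  (t=0,i=2, bit28=1)
  nb ##.##: next=#  (t=3,i=19, bit27=1)
  nb ##.#.: next=.  (t=1,i=1, bit26=0)
  nb ##..#: next=.  (t=0,i=3, bit25=0)
  nb ##...: next=#  (t=2,i=9, bit24=1)
  nb #.###: next=.  (t=1,i=10, bit23=0)
  nb #.##.: next=.  (t=1,i=4, bit22=0)
  nb #.#.#: next=.  (t=1,i=2, bit21=0)
  nb #.#..: next=#  (t=3,i=5, bit20=1)
  nb #..##: next=#  (t=0,i=4, bit19=1)
  nb #..#.: next=#  (t=0,i=10, bit18=1)
  nb #...#: next=.  (t=0,i=13, bit17=0)
  nb #....: next=#  (t=2,i=2, bit16=1)
  nb .####: next=.  (t=0,i=6, bit15=0)
  nb .###.: next=.  (t=0,i=1, bit14=0)
  nb .##.#: next=#  (t=1,i=0, bit13=1)
  nb .##..: next=#  (t=1,i=5, bit12=1)
  nb .#.##: next=.  (t=1,i=3, bit11=0)
  nb .#.#.: next=.  (t=1,i=16, bit10=0)
  nb .#..#: next=#  (t=3,i=6, bit9=1)
  nb .#...: next=#  (t=0,i=12, bit8=1)
  nb ..###: next=#  (t=0,i=0, bit7=1)
  nb ..##.: next=#  (t=3,i=8, bit6=1)
  nb ..#.#: next=#  (t=1,i=8, bit5=1)
  nb ..#..: next=#  (t=0,i=11, bit4=1)
  nb ...##: next=.  (t=0,i=14, bit3=0)
  nb ...#.: next=.  (t=2,i=4, bit2=0)
  nb ....#: next=#  (t=2,i=3, bit1=1)
  nb .....: next=#  (t=6,i=16, bit0=1)
  bits 10111001000111010011001111110011 = 3105698803

3105698803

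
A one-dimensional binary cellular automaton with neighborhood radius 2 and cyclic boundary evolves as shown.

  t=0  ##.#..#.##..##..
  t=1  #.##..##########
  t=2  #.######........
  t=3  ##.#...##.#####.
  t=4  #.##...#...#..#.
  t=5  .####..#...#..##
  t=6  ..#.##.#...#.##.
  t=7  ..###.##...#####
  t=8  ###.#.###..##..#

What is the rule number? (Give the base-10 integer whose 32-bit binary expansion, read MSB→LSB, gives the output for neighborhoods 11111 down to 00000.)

928554227

  ##### -> .   bit 31 = 0  t=1,i=8
  ####. -> .   bit 30 = 0  t=1,i=15
  ###.# -> #   bit 29 = 1  t=1,i=0
  ###.. -> #   bit 28 = 1  t=2,i=7
  ##.## -> .   bit 27 = 0  t=1,i=1
  ##.#. -> #   bit 26 = 1  t=0,i=2
  ##..# -> #   bit 25 = 1  t=0,i=10
  ##... -> #   bit 24 = 1  t=2,i=8
  #.### -> .   bit 23 = 0  t=2,i=2
  #.##. -> #   bit 22 = 1  t=0,i=8
  #.#.# -> .   bit 21 = 0  t=4,i=0
  #.#.. -> #   bit 20 = 1  t=0,i=3
  #..## -> #   bit 19 = 1  t=0,i=11
  #..#. -> .   bit 18 = 0  t=0,i=5
  #...# -> .   bit 17 = 0  t=3,i=5
  #.... -> .   bit 16 = 0  t=2,i=9
  .#### -> #   bit 15 = 1  t=1,i=7
  .###. -> .   bit 14 = 0  t=7,i=3
  .##.# -> .   bit 13 = 0  t=0,i=1
  .##.. -> #   bit 12 = 1  t=0,i=9
  .#.## -> #   bit 11 = 1  t=0,i=7
  .#.#. -> #   bit 10 = 1  t=4,i=15
  .#..# -> .   bit 9 = 0  t=0,i=4
  .#... -> .   bit 8 = 0  t=3,i=4
  ..### -> #   bit 7 = 1  t=1,i=6
  ..##. -> #   bit 6 = 1  t=0,i=0
  ..#.# -> #   bit 5 = 1  t=0,i=6
  ..#.. -> #   bit 4 = 1  t=4,i=7
  ...## -> .   bit 3 = 0  t=3,i=6
  ...#. -> .   bit 2 = 0  t=2,i=15
  ....# -> #   bit 1 = 1  t=2,i=14
  ..... -> #   bit 0 = 1  t=2,i=10
  bits 00110111010110001001110011110011 = 928554227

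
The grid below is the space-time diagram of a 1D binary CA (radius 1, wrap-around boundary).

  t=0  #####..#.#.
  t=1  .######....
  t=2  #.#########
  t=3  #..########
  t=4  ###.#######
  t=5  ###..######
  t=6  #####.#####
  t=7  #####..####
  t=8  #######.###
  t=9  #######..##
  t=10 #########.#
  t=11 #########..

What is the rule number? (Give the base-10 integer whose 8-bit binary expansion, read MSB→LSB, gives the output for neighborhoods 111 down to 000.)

  [7] ### => #  t=0,i=1
  [6] ##. => #  t=0,i=4
  [5] #.# => .  t=0,i=8
  [4] #.. => #  t=0,i=5
  [3] .## => .  t=0,i=0
  [2] .#. => .  t=0,i=7
  [1] ..# => #  t=0,i=6
  [0] ... => #  t=1,i=8
  bits 11010011 = 211

211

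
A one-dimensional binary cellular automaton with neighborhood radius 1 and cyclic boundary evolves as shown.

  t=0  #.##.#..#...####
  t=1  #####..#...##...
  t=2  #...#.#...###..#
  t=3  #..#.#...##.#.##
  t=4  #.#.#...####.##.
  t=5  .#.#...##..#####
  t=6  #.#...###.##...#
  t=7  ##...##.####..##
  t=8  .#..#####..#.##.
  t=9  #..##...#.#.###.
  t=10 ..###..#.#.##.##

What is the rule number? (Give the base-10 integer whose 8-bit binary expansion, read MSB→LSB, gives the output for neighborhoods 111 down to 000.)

  [7] ### => .  t=0,i=13
  [6] ##. => #  t=0,i=0
  [5] #.# => #  t=0,i=1
  [4] #.. => .  t=0,i=6
  [3] .## => #  t=0,i=2
  [2] .#. => .  t=0,i=5
  [1] ..# => #  t=0,i=7
  [0] ... => .  t=0,i=10
  bits 01101010 = 106

106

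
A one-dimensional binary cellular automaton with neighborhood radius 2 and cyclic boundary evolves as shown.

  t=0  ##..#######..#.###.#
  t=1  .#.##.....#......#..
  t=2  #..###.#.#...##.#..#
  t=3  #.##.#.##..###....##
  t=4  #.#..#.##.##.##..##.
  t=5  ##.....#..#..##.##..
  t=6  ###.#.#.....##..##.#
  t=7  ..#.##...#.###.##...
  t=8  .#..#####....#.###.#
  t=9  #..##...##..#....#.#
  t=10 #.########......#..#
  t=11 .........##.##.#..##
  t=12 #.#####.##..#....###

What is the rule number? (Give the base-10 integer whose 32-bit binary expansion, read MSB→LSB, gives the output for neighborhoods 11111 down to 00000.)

829035725

  [31] ##### => .  t=0,i=6
  [30] ####. => .  t=0,i=9
  [29] ###.# => #  t=0,i=17
  [28] ###.. => #  t=0,i=1
  [27] ##.## => .  t=0,i=18
  [26] ##.#. => .  t=2,i=6
  [25] ##..# => .  t=0,i=2
  [24] ##... => #  t=1,i=5
  [23] #.### => .  t=0,i=15
  [22] #.##. => #  t=1,i=3
  [21] #.#.# => #  t=2,i=7
  [20] #.#.. => .  t=2,i=9
  [19] #..## => #  t=0,i=3
  [18] #..#. => .  t=0,i=12
  [17] #...# => #  t=1,i=19
  [16] #.... => .  t=1,i=6
  [15] .#### => .  t=0,i=5
  [14] .###. => .  t=0,i=0
  [13] .##.# => .  t=2,i=14
  [12] .##.. => #  t=1,i=4
  [11] .#.## => .  t=0,i=14
  [10] .#.#. => #  t=2,i=8
  [9] .#..# => .  t=2,i=17
  [8] .#... => .  t=1,i=11
  [7] ..### => #  t=0,i=4
  [6] ..##. => #  t=2,i=13
  [5] ..#.# => .  t=0,i=13
  [4] ..#.. => .  t=1,i=10
  [3] ...## => #  t=2,i=12
  [2] ...#. => #  t=1,i=0
  [1] ....# => .  t=1,i=8
  [0] ..... => #  t=1,i=7
  bits 00110001011010100001010011001101 = 829035725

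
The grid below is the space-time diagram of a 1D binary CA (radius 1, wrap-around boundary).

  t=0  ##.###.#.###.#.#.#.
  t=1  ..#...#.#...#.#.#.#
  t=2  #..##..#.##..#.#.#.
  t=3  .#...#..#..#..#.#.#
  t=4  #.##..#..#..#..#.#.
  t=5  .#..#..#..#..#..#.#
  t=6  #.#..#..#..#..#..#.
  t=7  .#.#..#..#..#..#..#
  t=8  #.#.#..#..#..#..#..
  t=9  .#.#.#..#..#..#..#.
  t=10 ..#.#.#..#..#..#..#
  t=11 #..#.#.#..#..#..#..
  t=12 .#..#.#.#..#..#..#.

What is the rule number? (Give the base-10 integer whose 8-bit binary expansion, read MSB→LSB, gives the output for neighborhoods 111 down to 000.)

  ###|.  b7=0 t=0,i=4
  ##.|.  b6=0 t=0,i=1
  #.#|#  b5=1 t=0,i=2
  #..|#  b4=1 t=1,i=0
  .##|.  b3=0 t=0,i=0
  .#.|.  b2=0 t=0,i=7
  ..#|.  b1=0 t=1,i=1
  ...|#  b0=1 t=1,i=4
  bits 00110001 = 49

49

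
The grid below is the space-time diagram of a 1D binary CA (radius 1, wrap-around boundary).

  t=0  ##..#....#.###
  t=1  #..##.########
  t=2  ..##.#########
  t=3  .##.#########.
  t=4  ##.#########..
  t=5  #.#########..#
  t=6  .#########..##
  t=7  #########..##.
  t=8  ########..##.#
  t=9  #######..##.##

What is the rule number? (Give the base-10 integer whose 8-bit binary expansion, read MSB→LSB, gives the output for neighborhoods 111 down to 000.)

  [7] ### => #  t=0,i=0
  [6] ##. => .  t=0,i=1
  [5] #.# => #  t=0,i=10
  [4] #.. => .  t=0,i=2
  [3] .## => #  t=0,i=11
  [2] .#. => #  t=0,i=4
  [1] ..# => #  t=0,i=3
  [0] ... => #  t=0,i=6
  bits 10101111 = 175

175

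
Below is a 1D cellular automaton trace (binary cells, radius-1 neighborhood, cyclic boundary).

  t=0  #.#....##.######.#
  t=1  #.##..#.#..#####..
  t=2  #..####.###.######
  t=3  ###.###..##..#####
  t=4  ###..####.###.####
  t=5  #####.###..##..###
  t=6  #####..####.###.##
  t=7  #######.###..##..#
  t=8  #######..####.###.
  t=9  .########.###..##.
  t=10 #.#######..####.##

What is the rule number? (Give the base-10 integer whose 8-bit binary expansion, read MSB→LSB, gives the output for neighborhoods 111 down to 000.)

214

  ### -> #   bit 7 = 1  t=0,i=11
  ##. -> #   bit 6 = 1  t=0,i=0
  #.# -> .   bit 5 = 0  t=0,i=1
  #.. -> #   bit 4 = 1  t=0,i=3
  .## -> .   bit 3 = 0  t=0,i=7
  .#. -> #   bit 2 = 1  t=0,i=2
  ..# -> #   bit 1 = 1  t=0,i=6
  ... -> .   bit 0 = 0  t=0,i=4
  bits 11010110 = 214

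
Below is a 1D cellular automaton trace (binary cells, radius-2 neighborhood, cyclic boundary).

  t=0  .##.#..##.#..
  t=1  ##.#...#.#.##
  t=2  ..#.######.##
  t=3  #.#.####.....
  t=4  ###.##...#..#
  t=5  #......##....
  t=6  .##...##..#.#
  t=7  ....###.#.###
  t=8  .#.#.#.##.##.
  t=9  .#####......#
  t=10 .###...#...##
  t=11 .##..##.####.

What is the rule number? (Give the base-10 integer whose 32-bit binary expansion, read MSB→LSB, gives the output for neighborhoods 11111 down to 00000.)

  nb #####: next=#  (t=2,i=6, bit31=1)
  nb ####.: next=.  (t=1,i=0, bit30=0)
  nb ###.#: next=.  (t=1,i=1, bit29=0)
  nb ###..: next=.  (t=3,i=7, bit28=0)
  nb ##.##: next=.  (t=2,i=10, bit27=0)
  nb ##.#.: next=#  (t=0,i=3, bit26=1)
  nb ##..#: next=#  (t=2,i=0, bit25=1)
  nb ##...: next=.  (t=3,i=8, bit24=0)
  nb #.###: next=#  (t=1,i=11, bit23=1)
  nb #.##.: next=.  (t=2,i=11, bit22=0)
  nb #.#.#: next=#  (t=1,i=9, bit21=1)
  nb #.#..: next=.  (t=0,i=4, bit20=0)
  nb #..##: next=.  (t=0,i=6, bit19=0)
  nb #..#.: next=.  (t=2,i=1, bit18=0)
  nb #...#: next=#  (t=0,i=12, bit17=1)
  nb #....: next=#  (t=3,i=9, bit16=1)
  nb .####: next=#  (t=1,i=12, bit15=1)
  nb .###.: next=#  (t=7,i=5, bit14=1)
  nb .##.#: next=.  (t=0,i=2, bit13=0)
  nb .##..: next=.  (t=2,i=12, bit12=0)
  nb .#.##: next=.  (t=1,i=10, bit11=0)
  nb .#.#.: next=#  (t=1,i=8, bit10=1)
  nb .#..#: next=.  (t=0,i=5, bit9=0)
  nb .#...: next=#  (t=0,i=11, bit8=1)
  nb ..###: next=.  (t=4,i=12, bit7=0)
  nb ..##.: next=#  (t=0,i=1, bit6=1)
  nb ..#.#: next=#  (t=1,i=7, bit5=1)
  nb ..#..: next=.  (t=4,i=9, bit4=0)
  nb ...##: next=#  (t=0,i=0, bit3=1)
  nb ...#.: next=#  (t=1,i=6, bit2=1)
  nb ....#: next=.  (t=3,i=11, bit1=0)
  nb .....: next=.  (t=3,i=10, bit0=0)
  bits 10000110101000111100010101101100 = 2258879852

2258879852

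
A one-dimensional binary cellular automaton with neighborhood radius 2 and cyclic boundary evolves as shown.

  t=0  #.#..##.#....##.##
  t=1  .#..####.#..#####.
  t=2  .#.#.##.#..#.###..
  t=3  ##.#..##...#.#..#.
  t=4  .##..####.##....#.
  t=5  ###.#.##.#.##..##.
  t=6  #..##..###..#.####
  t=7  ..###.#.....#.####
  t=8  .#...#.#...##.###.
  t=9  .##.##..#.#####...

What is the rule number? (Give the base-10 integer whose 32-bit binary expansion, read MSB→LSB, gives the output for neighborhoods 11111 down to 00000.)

3450384764

  nb #####: next=#  (t=1,i=14, bit31=1)
  nb ####.: next=#  (t=1,i=6, bit30=1)
  nb ###.#: next=.  (t=0,i=0, bit29=0)
  nb ###..: next=.  (t=1,i=16, bit28=0)
  nb ##.##: next=#  (t=0,i=15, bit27=1)
  nb ##.#.: next=#  (t=0,i=1, bit26=1)
  nb ##..#: next=.  (t=1,i=17, bit25=0)
  nb ##...: next=#  (t=2,i=16, bit24=1)
  nb #.###: next=#  (t=0,i=16, bit23=1)
  nb #.##.: next=.  (t=2,i=5, bit22=0)
  nb #.#.#: next=#  (t=2,i=3, bit21=1)
  nb #.#..: next=.  (t=0,i=2, bit20=0)
  nb #..##: next=#  (t=0,i=4, bit19=1)
  nb #..#.: next=.  (t=1,i=0, bit18=0)
  nb #...#: next=.  (t=2,i=17, bit17=0)
  nb #....: next=.  (t=0,i=10, bit16=0)
  nb .####: next=#  (t=1,i=5, bit15=1)
  nb .###.: next=.  (t=0,i=17, bit14=0)
  nb .##.#: next=#  (t=0,i=6, bit13=1)
  nb .##..: next=#  (t=3,i=7, bit12=1)
  nb .#.##: next=.  (t=2,i=4, bit11=0)
  nb .#.#.: next=.  (t=2,i=2, bit10=0)
  nb .#..#: next=.  (t=0,i=3, bit9=0)
  nb .#...: next=#  (t=0,i=9, bit8=1)
  nb ..###: next=.  (t=1,i=4, bit7=0)
  nb ..##.: next=#  (t=0,i=5, bit6=1)
  nb ..#.#: next=#  (t=2,i=1, bit5=1)
  nb ..#..: next=#  (t=1,i=1, bit4=1)
  nb ...##: next=#  (t=0,i=12, bit3=1)
  nb ...#.: next=#  (t=2,i=0, bit2=1)
  nb ....#: next=.  (t=0,i=11, bit1=0)
  nb .....: next=.  (t=7,i=9, bit0=0)
  bits 11001101101010001011000101111100 = 3450384764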